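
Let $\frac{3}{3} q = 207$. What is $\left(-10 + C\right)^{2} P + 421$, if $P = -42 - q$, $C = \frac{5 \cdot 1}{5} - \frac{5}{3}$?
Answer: $- \frac{83729}{3} \approx -27910.0$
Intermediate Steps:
$q = 207$
$C = - \frac{2}{3}$ ($C = 5 \cdot \frac{1}{5} - \frac{5}{3} = 1 - \frac{5}{3} = - \frac{2}{3} \approx -0.66667$)
$P = -249$ ($P = -42 - 207 = -249$)
$\left(-10 + C\right)^{2} P + 421 = \left(-10 - \frac{2}{3}\right)^{2} \left(-249\right) + 421 = \left(- \frac{32}{3}\right)^{2} \left(-249\right) + 421 = \frac{1024}{9} \left(-249\right) + 421 = - \frac{84992}{3} + 421 = - \frac{83729}{3}$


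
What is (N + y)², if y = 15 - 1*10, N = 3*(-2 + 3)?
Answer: 64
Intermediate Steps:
N = 3 (N = 3*1 = 3)
y = 5 (y = 15 - 10 = 5)
(N + y)² = (3 + 5)² = 8² = 64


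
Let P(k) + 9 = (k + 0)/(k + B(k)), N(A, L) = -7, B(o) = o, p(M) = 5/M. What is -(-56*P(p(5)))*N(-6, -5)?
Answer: 3332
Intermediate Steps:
P(k) = -17/2 (P(k) = -9 + (k + 0)/(k + k) = -9 + k/((2*k)) = -9 + k*(1/(2*k)) = -9 + ½ = -17/2)
-(-56*P(p(5)))*N(-6, -5) = -(-56*(-17/2))*(-7) = -476*(-7) = -1*(-3332) = 3332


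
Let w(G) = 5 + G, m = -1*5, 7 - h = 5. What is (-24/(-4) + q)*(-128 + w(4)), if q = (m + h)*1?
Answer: -357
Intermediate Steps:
h = 2 (h = 7 - 1*5 = 7 - 5 = 2)
m = -5
q = -3 (q = (-5 + 2)*1 = -3*1 = -3)
(-24/(-4) + q)*(-128 + w(4)) = (-24/(-4) - 3)*(-128 + (5 + 4)) = (-24*(-1)/4 - 3)*(-128 + 9) = (-6*(-1) - 3)*(-119) = (6 - 3)*(-119) = 3*(-119) = -357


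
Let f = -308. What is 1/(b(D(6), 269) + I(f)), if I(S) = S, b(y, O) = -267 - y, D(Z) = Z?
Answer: -1/581 ≈ -0.0017212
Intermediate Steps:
1/(b(D(6), 269) + I(f)) = 1/((-267 - 1*6) - 308) = 1/((-267 - 6) - 308) = 1/(-273 - 308) = 1/(-581) = -1/581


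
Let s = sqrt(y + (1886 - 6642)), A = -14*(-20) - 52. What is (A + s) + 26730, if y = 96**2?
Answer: 26958 + 2*sqrt(1115) ≈ 27025.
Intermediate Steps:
y = 9216
A = 228 (A = 280 - 52 = 228)
s = 2*sqrt(1115) (s = sqrt(9216 + (1886 - 6642)) = sqrt(9216 - 4756) = sqrt(4460) = 2*sqrt(1115) ≈ 66.783)
(A + s) + 26730 = (228 + 2*sqrt(1115)) + 26730 = 26958 + 2*sqrt(1115)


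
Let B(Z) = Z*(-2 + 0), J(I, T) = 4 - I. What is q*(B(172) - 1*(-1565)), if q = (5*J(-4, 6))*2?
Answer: 97680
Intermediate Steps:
B(Z) = -2*Z (B(Z) = Z*(-2) = -2*Z)
q = 80 (q = (5*(4 - 1*(-4)))*2 = (5*(4 + 4))*2 = (5*8)*2 = 40*2 = 80)
q*(B(172) - 1*(-1565)) = 80*(-2*172 - 1*(-1565)) = 80*(-344 + 1565) = 80*1221 = 97680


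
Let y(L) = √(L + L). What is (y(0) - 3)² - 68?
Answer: -59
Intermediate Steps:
y(L) = √2*√L (y(L) = √(2*L) = √2*√L)
(y(0) - 3)² - 68 = (√2*√0 - 3)² - 68 = (√2*0 - 3)² - 68 = (0 - 3)² - 68 = (-3)² - 68 = 9 - 68 = -59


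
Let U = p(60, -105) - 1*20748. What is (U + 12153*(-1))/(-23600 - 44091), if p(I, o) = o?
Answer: 33006/67691 ≈ 0.48760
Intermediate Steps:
U = -20853 (U = -105 - 1*20748 = -105 - 20748 = -20853)
(U + 12153*(-1))/(-23600 - 44091) = (-20853 + 12153*(-1))/(-23600 - 44091) = (-20853 - 12153)/(-67691) = -33006*(-1/67691) = 33006/67691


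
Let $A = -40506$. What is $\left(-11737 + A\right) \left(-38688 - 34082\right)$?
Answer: $3801723110$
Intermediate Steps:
$\left(-11737 + A\right) \left(-38688 - 34082\right) = \left(-11737 - 40506\right) \left(-38688 - 34082\right) = \left(-52243\right) \left(-72770\right) = 3801723110$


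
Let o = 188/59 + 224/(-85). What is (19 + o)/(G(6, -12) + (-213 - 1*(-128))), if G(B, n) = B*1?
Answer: -98049/396185 ≈ -0.24748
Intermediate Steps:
G(B, n) = B
o = 2764/5015 (o = 188*(1/59) + 224*(-1/85) = 188/59 - 224/85 = 2764/5015 ≈ 0.55115)
(19 + o)/(G(6, -12) + (-213 - 1*(-128))) = (19 + 2764/5015)/(6 + (-213 - 1*(-128))) = 98049/(5015*(6 + (-213 + 128))) = 98049/(5015*(6 - 85)) = (98049/5015)/(-79) = (98049/5015)*(-1/79) = -98049/396185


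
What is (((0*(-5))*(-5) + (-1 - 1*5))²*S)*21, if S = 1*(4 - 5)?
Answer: -756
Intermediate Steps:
S = -1 (S = 1*(-1) = -1)
(((0*(-5))*(-5) + (-1 - 1*5))²*S)*21 = (((0*(-5))*(-5) + (-1 - 1*5))²*(-1))*21 = ((0*(-5) + (-1 - 5))²*(-1))*21 = ((0 - 6)²*(-1))*21 = ((-6)²*(-1))*21 = (36*(-1))*21 = -36*21 = -756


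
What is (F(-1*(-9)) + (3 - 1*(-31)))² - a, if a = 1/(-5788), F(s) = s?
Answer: 10702013/5788 ≈ 1849.0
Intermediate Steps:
a = -1/5788 ≈ -0.00017277
(F(-1*(-9)) + (3 - 1*(-31)))² - a = (-1*(-9) + (3 - 1*(-31)))² - 1*(-1/5788) = (9 + (3 + 31))² + 1/5788 = (9 + 34)² + 1/5788 = 43² + 1/5788 = 1849 + 1/5788 = 10702013/5788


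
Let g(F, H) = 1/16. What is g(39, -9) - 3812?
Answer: -60991/16 ≈ -3811.9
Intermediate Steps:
g(F, H) = 1/16
g(39, -9) - 3812 = 1/16 - 3812 = -60991/16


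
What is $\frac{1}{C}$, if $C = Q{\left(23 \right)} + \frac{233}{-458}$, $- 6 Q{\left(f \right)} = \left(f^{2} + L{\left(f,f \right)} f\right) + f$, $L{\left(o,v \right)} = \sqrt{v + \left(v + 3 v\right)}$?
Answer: $- \frac{87322509}{6482970607} + \frac{3618429 \sqrt{115}}{6482970607} \approx -0.0074841$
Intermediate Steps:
$L{\left(o,v \right)} = \sqrt{5} \sqrt{v}$ ($L{\left(o,v \right)} = \sqrt{v + 4 v} = \sqrt{5 v} = \sqrt{5} \sqrt{v}$)
$Q{\left(f \right)} = - \frac{f}{6} - \frac{f^{2}}{6} - \frac{\sqrt{5} f^{\frac{3}{2}}}{6}$ ($Q{\left(f \right)} = - \frac{\left(f^{2} + \sqrt{5} \sqrt{f} f\right) + f}{6} = - \frac{\left(f^{2} + \sqrt{5} f^{\frac{3}{2}}\right) + f}{6} = - \frac{f + f^{2} + \sqrt{5} f^{\frac{3}{2}}}{6} = - \frac{f}{6} - \frac{f^{2}}{6} - \frac{\sqrt{5} f^{\frac{3}{2}}}{6}$)
$C = - \frac{42369}{458} - \frac{23 \sqrt{115}}{6}$ ($C = \left(- \frac{1}{6}\right) 23 \left(1 + 23 + \sqrt{5} \sqrt{23}\right) + \frac{233}{-458} = \left(- \frac{1}{6}\right) 23 \left(1 + 23 + \sqrt{115}\right) + 233 \left(- \frac{1}{458}\right) = \left(- \frac{1}{6}\right) 23 \left(24 + \sqrt{115}\right) - \frac{233}{458} = \left(-92 - \frac{23 \sqrt{115}}{6}\right) - \frac{233}{458} = - \frac{42369}{458} - \frac{23 \sqrt{115}}{6} \approx -133.62$)
$\frac{1}{C} = \frac{1}{- \frac{42369}{458} - \frac{23 \sqrt{115}}{6}}$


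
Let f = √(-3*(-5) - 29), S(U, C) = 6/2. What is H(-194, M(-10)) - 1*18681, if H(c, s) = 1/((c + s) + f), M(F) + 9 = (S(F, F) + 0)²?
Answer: -351669922/18825 - I*√14/37650 ≈ -18681.0 - 9.938e-5*I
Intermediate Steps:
S(U, C) = 3 (S(U, C) = 6*(½) = 3)
M(F) = 0 (M(F) = -9 + (3 + 0)² = -9 + 3² = -9 + 9 = 0)
f = I*√14 (f = √(15 - 29) = √(-14) = I*√14 ≈ 3.7417*I)
H(c, s) = 1/(c + s + I*√14) (H(c, s) = 1/((c + s) + I*√14) = 1/(c + s + I*√14))
H(-194, M(-10)) - 1*18681 = 1/(-194 + 0 + I*√14) - 1*18681 = 1/(-194 + I*√14) - 18681 = -18681 + 1/(-194 + I*√14)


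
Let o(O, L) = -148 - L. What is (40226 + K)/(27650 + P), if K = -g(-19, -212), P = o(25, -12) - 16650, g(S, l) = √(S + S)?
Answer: 20113/5432 - I*√38/10864 ≈ 3.7027 - 0.00056742*I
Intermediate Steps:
g(S, l) = √2*√S (g(S, l) = √(2*S) = √2*√S)
P = -16786 (P = (-148 - 1*(-12)) - 16650 = (-148 + 12) - 16650 = -136 - 16650 = -16786)
K = -I*√38 (K = -√2*√(-19) = -√2*I*√19 = -I*√38 ≈ -6.1644*I)
(40226 + K)/(27650 + P) = (40226 - I*√38)/(27650 - 16786) = (40226 - I*√38)/10864 = (40226 - I*√38)*(1/10864) = 20113/5432 - I*√38/10864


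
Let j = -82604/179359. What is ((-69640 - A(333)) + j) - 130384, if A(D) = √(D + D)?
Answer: -35876187220/179359 - 3*√74 ≈ -2.0005e+5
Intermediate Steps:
A(D) = √2*√D (A(D) = √(2*D) = √2*√D)
j = -82604/179359 (j = -82604*1/179359 = -82604/179359 ≈ -0.46055)
((-69640 - A(333)) + j) - 130384 = ((-69640 - √2*√333) - 82604/179359) - 130384 = ((-69640 - √2*3*√37) - 82604/179359) - 130384 = ((-69640 - 3*√74) - 82604/179359) - 130384 = (-12490643364/179359 - 3*√74) - 130384 = -35876187220/179359 - 3*√74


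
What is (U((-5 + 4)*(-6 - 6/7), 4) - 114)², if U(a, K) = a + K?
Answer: 521284/49 ≈ 10638.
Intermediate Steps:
U(a, K) = K + a
(U((-5 + 4)*(-6 - 6/7), 4) - 114)² = ((4 + (-5 + 4)*(-6 - 6/7)) - 114)² = ((4 - (-6 - 6*⅐)) - 114)² = ((4 - (-6 - 6/7)) - 114)² = ((4 - 1*(-48/7)) - 114)² = ((4 + 48/7) - 114)² = (76/7 - 114)² = (-722/7)² = 521284/49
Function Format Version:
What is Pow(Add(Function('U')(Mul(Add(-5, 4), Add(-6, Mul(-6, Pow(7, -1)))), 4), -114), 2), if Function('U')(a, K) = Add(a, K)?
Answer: Rational(521284, 49) ≈ 10638.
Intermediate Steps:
Function('U')(a, K) = Add(K, a)
Pow(Add(Function('U')(Mul(Add(-5, 4), Add(-6, Mul(-6, Pow(7, -1)))), 4), -114), 2) = Pow(Add(Add(4, Mul(Add(-5, 4), Add(-6, Mul(-6, Pow(7, -1))))), -114), 2) = Pow(Add(Add(4, Mul(-1, Add(-6, Mul(-6, Rational(1, 7))))), -114), 2) = Pow(Add(Add(4, Mul(-1, Add(-6, Rational(-6, 7)))), -114), 2) = Pow(Add(Add(4, Mul(-1, Rational(-48, 7))), -114), 2) = Pow(Add(Add(4, Rational(48, 7)), -114), 2) = Pow(Add(Rational(76, 7), -114), 2) = Pow(Rational(-722, 7), 2) = Rational(521284, 49)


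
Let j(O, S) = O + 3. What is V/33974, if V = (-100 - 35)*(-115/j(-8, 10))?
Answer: -3105/33974 ≈ -0.091393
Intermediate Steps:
j(O, S) = 3 + O
V = -3105 (V = (-100 - 35)*(-115/(3 - 8)) = -(-15525)/(-5) = -(-15525)*(-1)/5 = -135*23 = -3105)
V/33974 = -3105/33974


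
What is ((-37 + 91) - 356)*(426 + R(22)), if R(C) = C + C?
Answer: -141940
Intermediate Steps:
R(C) = 2*C
((-37 + 91) - 356)*(426 + R(22)) = ((-37 + 91) - 356)*(426 + 2*22) = (54 - 356)*(426 + 44) = -302*470 = -141940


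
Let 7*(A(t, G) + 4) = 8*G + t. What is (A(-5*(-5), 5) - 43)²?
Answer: 69696/49 ≈ 1422.4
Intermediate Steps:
A(t, G) = -4 + t/7 + 8*G/7 (A(t, G) = -4 + (8*G + t)/7 = -4 + (t + 8*G)/7 = -4 + (t/7 + 8*G/7) = -4 + t/7 + 8*G/7)
(A(-5*(-5), 5) - 43)² = ((-4 + (-5*(-5))/7 + (8/7)*5) - 43)² = ((-4 + (⅐)*25 + 40/7) - 43)² = ((-4 + 25/7 + 40/7) - 43)² = (37/7 - 43)² = (-264/7)² = 69696/49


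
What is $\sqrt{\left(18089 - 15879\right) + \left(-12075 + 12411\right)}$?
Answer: $\sqrt{2546} \approx 50.458$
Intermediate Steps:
$\sqrt{\left(18089 - 15879\right) + \left(-12075 + 12411\right)} = \sqrt{2210 + 336} = \sqrt{2546}$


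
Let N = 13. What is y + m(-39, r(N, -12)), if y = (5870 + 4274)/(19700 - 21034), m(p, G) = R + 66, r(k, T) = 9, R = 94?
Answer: 101648/667 ≈ 152.40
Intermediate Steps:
m(p, G) = 160 (m(p, G) = 94 + 66 = 160)
y = -5072/667 (y = 10144/(-1334) = 10144*(-1/1334) = -5072/667 ≈ -7.6042)
y + m(-39, r(N, -12)) = -5072/667 + 160 = 101648/667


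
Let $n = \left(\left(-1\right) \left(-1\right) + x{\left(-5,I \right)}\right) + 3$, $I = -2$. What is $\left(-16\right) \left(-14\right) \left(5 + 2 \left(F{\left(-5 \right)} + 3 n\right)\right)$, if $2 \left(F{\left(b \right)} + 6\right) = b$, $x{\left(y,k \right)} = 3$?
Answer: $6720$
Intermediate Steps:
$F{\left(b \right)} = -6 + \frac{b}{2}$
$n = 7$ ($n = \left(\left(-1\right) \left(-1\right) + 3\right) + 3 = \left(1 + 3\right) + 3 = 4 + 3 = 7$)
$\left(-16\right) \left(-14\right) \left(5 + 2 \left(F{\left(-5 \right)} + 3 n\right)\right) = \left(-16\right) \left(-14\right) \left(5 + 2 \left(\left(-6 + \frac{1}{2} \left(-5\right)\right) + 3 \cdot 7\right)\right) = 224 \left(5 + 2 \left(\left(-6 - \frac{5}{2}\right) + 21\right)\right) = 224 \left(5 + 2 \left(- \frac{17}{2} + 21\right)\right) = 224 \left(5 + 2 \cdot \frac{25}{2}\right) = 224 \left(5 + 25\right) = 224 \cdot 30 = 6720$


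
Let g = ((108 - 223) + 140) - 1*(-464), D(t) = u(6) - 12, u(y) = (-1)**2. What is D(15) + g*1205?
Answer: 589234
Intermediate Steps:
u(y) = 1
D(t) = -11 (D(t) = 1 - 12 = -11)
g = 489 (g = (-115 + 140) + 464 = 25 + 464 = 489)
D(15) + g*1205 = -11 + 489*1205 = -11 + 589245 = 589234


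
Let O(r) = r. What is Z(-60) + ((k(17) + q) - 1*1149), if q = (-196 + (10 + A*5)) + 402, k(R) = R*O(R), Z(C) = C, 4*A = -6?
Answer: -1423/2 ≈ -711.50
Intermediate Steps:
A = -3/2 (A = (¼)*(-6) = -3/2 ≈ -1.5000)
k(R) = R² (k(R) = R*R = R²)
q = 417/2 (q = (-196 + (10 - 3/2*5)) + 402 = (-196 + (10 - 15/2)) + 402 = (-196 + 5/2) + 402 = -387/2 + 402 = 417/2 ≈ 208.50)
Z(-60) + ((k(17) + q) - 1*1149) = -60 + ((17² + 417/2) - 1*1149) = -60 + ((289 + 417/2) - 1149) = -60 + (995/2 - 1149) = -60 - 1303/2 = -1423/2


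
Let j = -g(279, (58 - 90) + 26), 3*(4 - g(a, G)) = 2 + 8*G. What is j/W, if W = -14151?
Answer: 58/42453 ≈ 0.0013662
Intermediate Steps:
g(a, G) = 10/3 - 8*G/3 (g(a, G) = 4 - (2 + 8*G)/3 = 4 + (-⅔ - 8*G/3) = 10/3 - 8*G/3)
j = -58/3 (j = -(10/3 - 8*((58 - 90) + 26)/3) = -(10/3 - 8*(-32 + 26)/3) = -(10/3 - 8/3*(-6)) = -(10/3 + 16) = -1*58/3 = -58/3 ≈ -19.333)
j/W = -58/3/(-14151) = -58/3*(-1/14151) = 58/42453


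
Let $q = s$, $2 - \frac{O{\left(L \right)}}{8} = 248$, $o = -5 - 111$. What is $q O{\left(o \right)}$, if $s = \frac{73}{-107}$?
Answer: $\frac{143664}{107} \approx 1342.7$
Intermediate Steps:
$o = -116$
$O{\left(L \right)} = -1968$ ($O{\left(L \right)} = 16 - 1984 = -1968$)
$s = - \frac{73}{107}$ ($s = 73 \left(- \frac{1}{107}\right) = - \frac{73}{107} \approx -0.68224$)
$q = - \frac{73}{107} \approx -0.68224$
$q O{\left(o \right)} = \left(- \frac{73}{107}\right) \left(-1968\right) = \frac{143664}{107}$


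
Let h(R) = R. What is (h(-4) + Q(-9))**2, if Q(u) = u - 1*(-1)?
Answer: 144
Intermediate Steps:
Q(u) = 1 + u (Q(u) = u + 1 = 1 + u)
(h(-4) + Q(-9))**2 = (-4 + (1 - 9))**2 = (-4 - 8)**2 = (-12)**2 = 144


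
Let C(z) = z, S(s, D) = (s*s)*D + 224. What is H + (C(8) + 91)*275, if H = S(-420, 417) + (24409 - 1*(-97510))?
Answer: 73708168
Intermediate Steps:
S(s, D) = 224 + D*s² (S(s, D) = s²*D + 224 = D*s² + 224 = 224 + D*s²)
H = 73680943 (H = (224 + 417*(-420)²) + (24409 - 1*(-97510)) = (224 + 417*176400) + (24409 + 97510) = (224 + 73558800) + 121919 = 73559024 + 121919 = 73680943)
H + (C(8) + 91)*275 = 73680943 + (8 + 91)*275 = 73680943 + 99*275 = 73680943 + 27225 = 73708168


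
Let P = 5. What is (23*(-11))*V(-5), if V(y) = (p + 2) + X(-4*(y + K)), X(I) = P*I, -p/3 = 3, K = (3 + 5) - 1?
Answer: 11891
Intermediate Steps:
K = 7 (K = 8 - 1 = 7)
p = -9 (p = -3*3 = -9)
X(I) = 5*I
V(y) = -147 - 20*y (V(y) = (-9 + 2) + 5*(-4*(y + 7)) = -7 + 5*(-4*(7 + y)) = -7 + 5*(-28 - 4*y) = -7 + (-140 - 20*y) = -147 - 20*y)
(23*(-11))*V(-5) = (23*(-11))*(-147 - 20*(-5)) = -253*(-147 + 100) = -253*(-47) = 11891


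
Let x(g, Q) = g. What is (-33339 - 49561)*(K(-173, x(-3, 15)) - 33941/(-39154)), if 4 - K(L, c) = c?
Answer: -12767387550/19577 ≈ -6.5216e+5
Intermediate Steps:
K(L, c) = 4 - c
(-33339 - 49561)*(K(-173, x(-3, 15)) - 33941/(-39154)) = (-33339 - 49561)*((4 - 1*(-3)) - 33941/(-39154)) = -82900*((4 + 3) - 33941*(-1/39154)) = -82900*(7 + 33941/39154) = -82900*308019/39154 = -12767387550/19577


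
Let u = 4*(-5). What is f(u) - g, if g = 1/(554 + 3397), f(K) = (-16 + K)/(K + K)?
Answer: 35549/39510 ≈ 0.89975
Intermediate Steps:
u = -20
f(K) = (-16 + K)/(2*K) (f(K) = (-16 + K)/((2*K)) = (-16 + K)*(1/(2*K)) = (-16 + K)/(2*K))
g = 1/3951 ≈ 0.00025310
f(u) - g = (½)*(-16 - 20)/(-20) - 1*1/3951 = (½)*(-1/20)*(-36) - 1/3951 = 9/10 - 1/3951 = 35549/39510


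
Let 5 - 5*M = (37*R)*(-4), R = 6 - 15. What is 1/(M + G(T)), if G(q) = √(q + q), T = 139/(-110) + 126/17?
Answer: -1240745/329236238 - 5*√10749695/329236238 ≈ -0.0038183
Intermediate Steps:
R = -9
M = -1327/5 (M = 1 - 37*(-9)*(-4)/5 = 1 - (-333)*(-4)/5 = 1 - ⅕*1332 = 1 - 1332/5 = -1327/5 ≈ -265.40)
T = 11497/1870 (T = 139*(-1/110) + 126*(1/17) = -139/110 + 126/17 = 11497/1870 ≈ 6.1481)
G(q) = √2*√q (G(q) = √(2*q) = √2*√q)
1/(M + G(T)) = 1/(-1327/5 + √2*√(11497/1870)) = 1/(-1327/5 + √2*(√21499390/1870)) = 1/(-1327/5 + √10749695/935)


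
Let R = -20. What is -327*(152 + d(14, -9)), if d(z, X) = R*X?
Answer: -108564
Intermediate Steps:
d(z, X) = -20*X
-327*(152 + d(14, -9)) = -327*(152 - 20*(-9)) = -327*(152 + 180) = -327*332 = -108564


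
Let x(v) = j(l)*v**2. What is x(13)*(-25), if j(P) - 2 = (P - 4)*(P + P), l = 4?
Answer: -8450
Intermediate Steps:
j(P) = 2 + 2*P*(-4 + P) (j(P) = 2 + (P - 4)*(P + P) = 2 + (-4 + P)*(2*P) = 2 + 2*P*(-4 + P))
x(v) = 2*v**2 (x(v) = (2 - 8*4 + 2*4**2)*v**2 = (2 - 32 + 2*16)*v**2 = (2 - 32 + 32)*v**2 = 2*v**2)
x(13)*(-25) = (2*13**2)*(-25) = (2*169)*(-25) = 338*(-25) = -8450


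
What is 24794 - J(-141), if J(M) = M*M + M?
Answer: 5054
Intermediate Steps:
J(M) = M + M**2 (J(M) = M**2 + M = M + M**2)
24794 - J(-141) = 24794 - (-141)*(1 - 141) = 24794 - (-141)*(-140) = 24794 - 1*19740 = 24794 - 19740 = 5054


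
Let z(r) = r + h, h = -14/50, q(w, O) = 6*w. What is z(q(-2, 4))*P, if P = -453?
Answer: 139071/25 ≈ 5562.8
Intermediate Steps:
h = -7/25 (h = -14*1/50 = -7/25 ≈ -0.28000)
z(r) = -7/25 + r (z(r) = r - 7/25 = -7/25 + r)
z(q(-2, 4))*P = (-7/25 + 6*(-2))*(-453) = (-7/25 - 12)*(-453) = -307/25*(-453) = 139071/25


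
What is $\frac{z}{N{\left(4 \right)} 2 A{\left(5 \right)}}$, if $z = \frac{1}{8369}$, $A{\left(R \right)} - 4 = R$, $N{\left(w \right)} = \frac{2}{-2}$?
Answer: $- \frac{1}{150642} \approx -6.6383 \cdot 10^{-6}$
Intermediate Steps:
$N{\left(w \right)} = -1$ ($N{\left(w \right)} = 2 \left(- \frac{1}{2}\right) = -1$)
$A{\left(R \right)} = 4 + R$
$z = \frac{1}{8369} \approx 0.00011949$
$\frac{z}{N{\left(4 \right)} 2 A{\left(5 \right)}} = \frac{1}{8369 \left(-1\right) 2 \left(4 + 5\right)} = \frac{1}{8369 \left(\left(-2\right) 9\right)} = \frac{1}{8369 \left(-18\right)} = \frac{1}{8369} \left(- \frac{1}{18}\right) = - \frac{1}{150642}$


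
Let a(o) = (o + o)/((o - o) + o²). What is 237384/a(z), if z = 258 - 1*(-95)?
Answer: 41898276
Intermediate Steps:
z = 353 (z = 258 + 95 = 353)
a(o) = 2/o (a(o) = (2*o)/(0 + o²) = (2*o)/(o²) = (2*o)/o² = 2/o)
237384/a(z) = 237384/((2/353)) = 237384/((2*(1/353))) = 237384/(2/353) = 237384*(353/2) = 41898276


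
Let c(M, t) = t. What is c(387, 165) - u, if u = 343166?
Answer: -343001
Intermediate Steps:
c(387, 165) - u = 165 - 1*343166 = 165 - 343166 = -343001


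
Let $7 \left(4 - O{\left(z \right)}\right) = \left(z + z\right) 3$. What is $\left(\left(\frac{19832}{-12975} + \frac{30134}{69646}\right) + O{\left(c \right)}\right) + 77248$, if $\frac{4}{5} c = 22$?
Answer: $\frac{244254528918698}{3162798975} \approx 77227.0$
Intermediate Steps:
$c = \frac{55}{2}$ ($c = \frac{5}{4} \cdot 22 = \frac{55}{2} \approx 27.5$)
$O{\left(z \right)} = 4 - \frac{6 z}{7}$ ($O{\left(z \right)} = 4 - \frac{\left(z + z\right) 3}{7} = 4 - \frac{2 z 3}{7} = 4 - \frac{6 z}{7}$)
$\left(\left(\frac{19832}{-12975} + \frac{30134}{69646}\right) + O{\left(c \right)}\right) + 77248 = \left(\left(\frac{19832}{-12975} + \frac{30134}{69646}\right) + \left(4 - \frac{165}{7}\right)\right) + 77248 = \left(\left(19832 \left(- \frac{1}{12975}\right) + 30134 \cdot \frac{1}{69646}\right) + \left(4 - \frac{165}{7}\right)\right) + 77248 = \left(\left(- \frac{19832}{12975} + \frac{15067}{34823}\right) - \frac{137}{7}\right) + 77248 = \left(- \frac{495115411}{451828425} - \frac{137}{7}\right) + 77248 = - \frac{65366302102}{3162798975} + 77248 = \frac{244254528918698}{3162798975}$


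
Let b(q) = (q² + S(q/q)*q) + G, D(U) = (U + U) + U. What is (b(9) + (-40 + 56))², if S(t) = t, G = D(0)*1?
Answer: 11236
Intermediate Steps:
D(U) = 3*U (D(U) = 2*U + U = 3*U)
G = 0 (G = (3*0)*1 = 0*1 = 0)
b(q) = q + q² (b(q) = (q² + (q/q)*q) + 0 = (q² + 1*q) + 0 = (q² + q) + 0 = (q + q²) + 0 = q + q²)
(b(9) + (-40 + 56))² = (9*(1 + 9) + (-40 + 56))² = (9*10 + 16)² = (90 + 16)² = 106² = 11236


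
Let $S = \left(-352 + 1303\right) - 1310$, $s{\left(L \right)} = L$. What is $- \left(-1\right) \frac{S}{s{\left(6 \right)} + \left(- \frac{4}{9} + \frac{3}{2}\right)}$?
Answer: $- \frac{6462}{127} \approx -50.882$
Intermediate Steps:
$S = -359$ ($S = 951 - 1310 = -359$)
$- \left(-1\right) \frac{S}{s{\left(6 \right)} + \left(- \frac{4}{9} + \frac{3}{2}\right)} = - \left(-1\right) \left(- \frac{359}{6 + \left(- \frac{4}{9} + \frac{3}{2}\right)}\right) = - \left(-1\right) \left(- \frac{359}{6 + \frac{19}{18}}\right) = - \left(-1\right) \left(- \frac{359}{\frac{127}{18}}\right) = - \left(-1\right) \left(\left(-359\right) \frac{18}{127}\right) = - \frac{\left(-1\right) \left(-6462\right)}{127} = \left(-1\right) \frac{6462}{127} = - \frac{6462}{127}$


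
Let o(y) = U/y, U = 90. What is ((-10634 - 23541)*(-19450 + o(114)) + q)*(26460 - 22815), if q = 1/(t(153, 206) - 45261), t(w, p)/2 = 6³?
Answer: 229286336836542930/94639 ≈ 2.4227e+12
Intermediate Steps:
t(w, p) = 432 (t(w, p) = 2*6³ = 2*216 = 432)
q = -1/44829 (q = 1/(432 - 45261) = 1/(-44829) = -1/44829 ≈ -2.2307e-5)
o(y) = 90/y
((-10634 - 23541)*(-19450 + o(114)) + q)*(26460 - 22815) = ((-10634 - 23541)*(-19450 + 90/114) - 1/44829)*(26460 - 22815) = (-34175*(-19450 + 90*(1/114)) - 1/44829)*3645 = (-34175*(-19450 + 15/19) - 1/44829)*3645 = (-34175*(-369535/19) - 1/44829)*3645 = (12628858625/19 - 1/44829)*3645 = (566139103300106/851751)*3645 = 229286336836542930/94639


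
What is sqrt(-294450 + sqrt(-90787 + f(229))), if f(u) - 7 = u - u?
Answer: sqrt(-294450 + 2*I*sqrt(22695)) ≈ 0.278 + 542.63*I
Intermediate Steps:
f(u) = 7 (f(u) = 7 + (u - u) = 7 + 0 = 7)
sqrt(-294450 + sqrt(-90787 + f(229))) = sqrt(-294450 + sqrt(-90787 + 7)) = sqrt(-294450 + sqrt(-90780)) = sqrt(-294450 + 2*I*sqrt(22695))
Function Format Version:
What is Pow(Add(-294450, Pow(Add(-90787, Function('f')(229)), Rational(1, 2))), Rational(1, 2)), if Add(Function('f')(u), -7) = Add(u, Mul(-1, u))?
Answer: Pow(Add(-294450, Mul(2, I, Pow(22695, Rational(1, 2)))), Rational(1, 2)) ≈ Add(0.278, Mul(542.63, I))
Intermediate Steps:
Function('f')(u) = 7 (Function('f')(u) = Add(7, Add(u, Mul(-1, u))) = Add(7, 0) = 7)
Pow(Add(-294450, Pow(Add(-90787, Function('f')(229)), Rational(1, 2))), Rational(1, 2)) = Pow(Add(-294450, Pow(Add(-90787, 7), Rational(1, 2))), Rational(1, 2)) = Pow(Add(-294450, Pow(-90780, Rational(1, 2))), Rational(1, 2)) = Pow(Add(-294450, Mul(2, I, Pow(22695, Rational(1, 2)))), Rational(1, 2))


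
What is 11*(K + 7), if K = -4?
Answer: 33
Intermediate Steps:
11*(K + 7) = 11*(-4 + 7) = 11*3 = 33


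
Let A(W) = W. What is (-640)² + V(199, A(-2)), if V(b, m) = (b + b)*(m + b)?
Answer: 488006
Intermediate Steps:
V(b, m) = 2*b*(b + m) (V(b, m) = (2*b)*(b + m) = 2*b*(b + m))
(-640)² + V(199, A(-2)) = (-640)² + 2*199*(199 - 2) = 409600 + 2*199*197 = 409600 + 78406 = 488006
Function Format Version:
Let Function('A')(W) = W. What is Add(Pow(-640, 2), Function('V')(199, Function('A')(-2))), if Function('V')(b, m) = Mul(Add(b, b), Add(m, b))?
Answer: 488006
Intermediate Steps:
Function('V')(b, m) = Mul(2, b, Add(b, m)) (Function('V')(b, m) = Mul(Mul(2, b), Add(b, m)) = Mul(2, b, Add(b, m)))
Add(Pow(-640, 2), Function('V')(199, Function('A')(-2))) = Add(Pow(-640, 2), Mul(2, 199, Add(199, -2))) = Add(409600, Mul(2, 199, 197)) = Add(409600, 78406) = 488006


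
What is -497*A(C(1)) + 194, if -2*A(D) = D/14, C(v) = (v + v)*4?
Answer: 336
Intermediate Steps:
C(v) = 8*v (C(v) = (2*v)*4 = 8*v)
A(D) = -D/28 (A(D) = -D/(2*14) = -D/28)
-497*A(C(1)) + 194 = -(-71)*8*1/4 + 194 = -(-71)*8/4 + 194 = -497*(-2/7) + 194 = 142 + 194 = 336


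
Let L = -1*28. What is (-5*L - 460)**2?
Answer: 102400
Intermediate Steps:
L = -28
(-5*L - 460)**2 = (-5*(-28) - 460)**2 = (140 - 460)**2 = (-320)**2 = 102400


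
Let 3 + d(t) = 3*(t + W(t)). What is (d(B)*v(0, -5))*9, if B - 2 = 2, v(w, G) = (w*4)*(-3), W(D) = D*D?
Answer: 0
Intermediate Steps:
W(D) = D²
v(w, G) = -12*w (v(w, G) = (4*w)*(-3) = -12*w)
B = 4 (B = 2 + 2 = 4)
d(t) = -3 + 3*t + 3*t² (d(t) = -3 + 3*(t + t²) = -3 + (3*t + 3*t²) = -3 + 3*t + 3*t²)
(d(B)*v(0, -5))*9 = ((-3 + 3*4 + 3*4²)*(-12*0))*9 = ((-3 + 12 + 3*16)*0)*9 = ((-3 + 12 + 48)*0)*9 = (57*0)*9 = 0*9 = 0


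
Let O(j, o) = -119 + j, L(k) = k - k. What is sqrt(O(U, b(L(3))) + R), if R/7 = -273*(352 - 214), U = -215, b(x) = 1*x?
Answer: 2*I*sqrt(66013) ≈ 513.86*I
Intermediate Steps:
L(k) = 0
b(x) = x
R = -263718 (R = 7*(-273*(352 - 214)) = 7*(-273*138) = 7*(-37674) = -263718)
sqrt(O(U, b(L(3))) + R) = sqrt((-119 - 215) - 263718) = sqrt(-334 - 263718) = sqrt(-264052) = 2*I*sqrt(66013)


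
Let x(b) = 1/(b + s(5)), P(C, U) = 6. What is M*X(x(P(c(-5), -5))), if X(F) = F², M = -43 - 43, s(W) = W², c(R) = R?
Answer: -86/961 ≈ -0.089490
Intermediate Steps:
x(b) = 1/(25 + b) (x(b) = 1/(b + 5²) = 1/(b + 25) = 1/(25 + b))
M = -86
M*X(x(P(c(-5), -5))) = -86/(25 + 6)² = -86*(1/31)² = -86*1/961 = -86/961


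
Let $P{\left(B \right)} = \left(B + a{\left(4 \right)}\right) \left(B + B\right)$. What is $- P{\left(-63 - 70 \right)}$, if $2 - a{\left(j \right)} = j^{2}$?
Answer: $-39102$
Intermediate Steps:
$a{\left(j \right)} = 2 - j^{2}$
$P{\left(B \right)} = 2 B \left(-14 + B\right)$ ($P{\left(B \right)} = \left(B + \left(2 - 4^{2}\right)\right) \left(B + B\right) = \left(B + \left(2 - 16\right)\right) 2 B = \left(B - 14\right) 2 B = \left(-14 + B\right) 2 B = 2 B \left(-14 + B\right)$)
$- P{\left(-63 - 70 \right)} = - 2 \left(-63 - 70\right) \left(-14 - 133\right) = - 2 \left(-133\right) \left(-14 - 133\right) = - 2 \left(-133\right) \left(-147\right) = \left(-1\right) 39102 = -39102$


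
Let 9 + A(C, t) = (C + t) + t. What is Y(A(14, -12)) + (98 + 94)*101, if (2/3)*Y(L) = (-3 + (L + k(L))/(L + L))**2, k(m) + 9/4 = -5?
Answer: 896435139/46208 ≈ 19400.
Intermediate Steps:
k(m) = -29/4 (k(m) = -9/4 - 5 = -29/4)
A(C, t) = -9 + C + 2*t (A(C, t) = -9 + ((C + t) + t) = -9 + (C + 2*t) = -9 + C + 2*t)
Y(L) = 3*(-3 + (-29/4 + L)/(2*L))**2/2 (Y(L) = 3*(-3 + (L - 29/4)/(L + L))**2/2 = 3*(-3 + (-29/4 + L)/((2*L)))**2/2 = 3*(-3 + (-29/4 + L)*(1/(2*L)))**2/2 = 3*(-3 + (-29/4 + L)/(2*L))**2/2)
Y(A(14, -12)) + (98 + 94)*101 = 3*(29 + 20*(-9 + 14 + 2*(-12)))**2/(128*(-9 + 14 + 2*(-12))**2) + (98 + 94)*101 = 3*(29 + 20*(-9 + 14 - 24))**2/(128*(-9 + 14 - 24)**2) + 192*101 = (3/128)*(29 + 20*(-19))**2/(-19)**2 + 19392 = (3/128)*(1/361)*(29 - 380)**2 + 19392 = (3/128)*(1/361)*(-351)**2 + 19392 = (3/128)*(1/361)*123201 + 19392 = 369603/46208 + 19392 = 896435139/46208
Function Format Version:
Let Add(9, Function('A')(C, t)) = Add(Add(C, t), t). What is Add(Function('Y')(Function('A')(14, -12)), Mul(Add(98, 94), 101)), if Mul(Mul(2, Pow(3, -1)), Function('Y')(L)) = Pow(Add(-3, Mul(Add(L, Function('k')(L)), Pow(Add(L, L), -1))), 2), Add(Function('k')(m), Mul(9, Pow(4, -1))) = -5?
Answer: Rational(896435139, 46208) ≈ 19400.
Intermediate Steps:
Function('k')(m) = Rational(-29, 4) (Function('k')(m) = Add(Rational(-9, 4), -5) = Rational(-29, 4))
Function('A')(C, t) = Add(-9, C, Mul(2, t)) (Function('A')(C, t) = Add(-9, Add(Add(C, t), t)) = Add(-9, Add(C, Mul(2, t))) = Add(-9, C, Mul(2, t)))
Function('Y')(L) = Mul(Rational(3, 2), Pow(Add(-3, Mul(Rational(1, 2), Pow(L, -1), Add(Rational(-29, 4), L))), 2)) (Function('Y')(L) = Mul(Rational(3, 2), Pow(Add(-3, Mul(Add(L, Rational(-29, 4)), Pow(Add(L, L), -1))), 2)) = Mul(Rational(3, 2), Pow(Add(-3, Mul(Add(Rational(-29, 4), L), Pow(Mul(2, L), -1))), 2)) = Mul(Rational(3, 2), Pow(Add(-3, Mul(Add(Rational(-29, 4), L), Mul(Rational(1, 2), Pow(L, -1)))), 2)) = Mul(Rational(3, 2), Pow(Add(-3, Mul(Rational(1, 2), Pow(L, -1), Add(Rational(-29, 4), L))), 2)))
Add(Function('Y')(Function('A')(14, -12)), Mul(Add(98, 94), 101)) = Add(Mul(Rational(3, 128), Pow(Add(-9, 14, Mul(2, -12)), -2), Pow(Add(29, Mul(20, Add(-9, 14, Mul(2, -12)))), 2)), Mul(Add(98, 94), 101)) = Add(Mul(Rational(3, 128), Pow(Add(-9, 14, -24), -2), Pow(Add(29, Mul(20, Add(-9, 14, -24))), 2)), Mul(192, 101)) = Add(Mul(Rational(3, 128), Pow(-19, -2), Pow(Add(29, Mul(20, -19)), 2)), 19392) = Add(Mul(Rational(3, 128), Rational(1, 361), Pow(Add(29, -380), 2)), 19392) = Add(Mul(Rational(3, 128), Rational(1, 361), Pow(-351, 2)), 19392) = Add(Mul(Rational(3, 128), Rational(1, 361), 123201), 19392) = Add(Rational(369603, 46208), 19392) = Rational(896435139, 46208)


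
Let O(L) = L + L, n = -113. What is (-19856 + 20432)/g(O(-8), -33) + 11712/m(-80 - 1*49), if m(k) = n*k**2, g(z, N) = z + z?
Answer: -11286502/626811 ≈ -18.006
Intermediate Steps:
O(L) = 2*L
g(z, N) = 2*z
m(k) = -113*k**2
(-19856 + 20432)/g(O(-8), -33) + 11712/m(-80 - 1*49) = (-19856 + 20432)/((2*(2*(-8)))) + 11712/((-113*(-80 - 1*49)**2)) = 576/((2*(-16))) + 11712/((-113*(-80 - 49)**2)) = 576/(-32) + 11712/((-113*(-129)**2)) = 576*(-1/32) + 11712/((-113*16641)) = -18 + 11712/(-1880433) = -18 + 11712*(-1/1880433) = -18 - 3904/626811 = -11286502/626811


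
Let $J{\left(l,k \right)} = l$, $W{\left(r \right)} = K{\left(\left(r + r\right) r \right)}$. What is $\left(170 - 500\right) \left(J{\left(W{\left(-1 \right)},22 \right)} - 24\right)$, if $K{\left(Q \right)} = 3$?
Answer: $6930$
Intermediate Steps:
$W{\left(r \right)} = 3$
$\left(170 - 500\right) \left(J{\left(W{\left(-1 \right)},22 \right)} - 24\right) = \left(170 - 500\right) \left(3 - 24\right) = \left(-330\right) \left(-21\right) = 6930$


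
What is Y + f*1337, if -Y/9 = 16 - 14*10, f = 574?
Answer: 768554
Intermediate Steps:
Y = 1116 (Y = -9*(16 - 14*10) = -9*(16 - 140) = -9*(-124) = 1116)
Y + f*1337 = 1116 + 574*1337 = 1116 + 767438 = 768554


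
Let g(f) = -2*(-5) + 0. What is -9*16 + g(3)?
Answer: -134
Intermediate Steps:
g(f) = 10 (g(f) = 10 + 0 = 10)
-9*16 + g(3) = -9*16 + 10 = -144 + 10 = -134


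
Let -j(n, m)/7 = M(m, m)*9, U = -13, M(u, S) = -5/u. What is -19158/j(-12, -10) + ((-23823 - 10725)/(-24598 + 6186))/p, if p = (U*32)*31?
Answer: 758149416959/1246566048 ≈ 608.19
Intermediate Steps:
j(n, m) = 315/m (j(n, m) = -7*(-5/m)*9 = -(-315)/m = 315/m)
p = -12896 (p = -13*32*31 = -416*31 = -12896)
-19158/j(-12, -10) + ((-23823 - 10725)/(-24598 + 6186))/p = -19158/(315/(-10)) + ((-23823 - 10725)/(-24598 + 6186))/(-12896) = -19158/(315*(-⅒)) - 34548/(-18412)*(-1/12896) = -19158/(-63/2) - 34548*(-1/18412)*(-1/12896) = -19158*(-2/63) + (8637/4603)*(-1/12896) = 12772/21 - 8637/59360288 = 758149416959/1246566048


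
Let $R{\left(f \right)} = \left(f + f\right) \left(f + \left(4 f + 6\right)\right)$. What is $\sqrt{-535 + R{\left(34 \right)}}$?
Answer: $\sqrt{11433} \approx 106.93$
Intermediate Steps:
$R{\left(f \right)} = 2 f \left(6 + 5 f\right)$ ($R{\left(f \right)} = 2 f \left(f + \left(6 + 4 f\right)\right) = 2 f \left(6 + 5 f\right)$)
$\sqrt{-535 + R{\left(34 \right)}} = \sqrt{-535 + 2 \cdot 34 \left(6 + 5 \cdot 34\right)} = \sqrt{-535 + 2 \cdot 34 \left(6 + 170\right)} = \sqrt{-535 + 2 \cdot 34 \cdot 176} = \sqrt{-535 + 11968} = \sqrt{11433}$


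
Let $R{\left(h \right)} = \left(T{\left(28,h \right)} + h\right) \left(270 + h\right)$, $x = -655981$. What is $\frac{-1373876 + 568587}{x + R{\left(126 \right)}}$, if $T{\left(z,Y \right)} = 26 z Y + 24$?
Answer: $- \frac{805289}{35727707} \approx -0.02254$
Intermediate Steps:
$T{\left(z,Y \right)} = 24 + 26 Y z$ ($T{\left(z,Y \right)} = 26 Y z + 24 = 24 + 26 Y z$)
$R{\left(h \right)} = \left(24 + 729 h\right) \left(270 + h\right)$ ($R{\left(h \right)} = \left(\left(24 + 26 h 28\right) + h\right) \left(270 + h\right) = \left(\left(24 + 728 h\right) + h\right) \left(270 + h\right) = \left(24 + 729 h\right) \left(270 + h\right)$)
$\frac{-1373876 + 568587}{x + R{\left(126 \right)}} = \frac{-1373876 + 568587}{-655981 + \left(6480 + 729 \cdot 126^{2} + 196854 \cdot 126\right)} = - \frac{805289}{-655981 + \left(6480 + 729 \cdot 15876 + 24803604\right)} = - \frac{805289}{-655981 + \left(6480 + 11573604 + 24803604\right)} = - \frac{805289}{-655981 + 36383688} = - \frac{805289}{35727707}$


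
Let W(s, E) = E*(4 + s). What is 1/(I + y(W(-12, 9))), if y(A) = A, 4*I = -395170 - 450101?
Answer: -4/845559 ≈ -4.7306e-6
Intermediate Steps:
I = -845271/4 (I = (-395170 - 450101)/4 = (1/4)*(-845271) = -845271/4 ≈ -2.1132e+5)
1/(I + y(W(-12, 9))) = 1/(-845271/4 + 9*(4 - 12)) = 1/(-845271/4 + 9*(-8)) = 1/(-845271/4 - 72) = 1/(-845559/4) = -4/845559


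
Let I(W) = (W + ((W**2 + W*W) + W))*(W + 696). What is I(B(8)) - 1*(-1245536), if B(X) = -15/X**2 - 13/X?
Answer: 163545656217/131072 ≈ 1.2478e+6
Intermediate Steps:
B(X) = -15/X**2 - 13/X
I(W) = (696 + W)*(2*W + 2*W**2) (I(W) = (W + ((W**2 + W**2) + W))*(696 + W) = (W + (2*W**2 + W))*(696 + W) = (W + (W + 2*W**2))*(696 + W) = (2*W + 2*W**2)*(696 + W) = (696 + W)*(2*W + 2*W**2))
I(B(8)) - 1*(-1245536) = 2*((-15 - 13*8)/8**2)*(696 + ((-15 - 13*8)/8**2)**2 + 697*((-15 - 13*8)/8**2)) - 1*(-1245536) = 2*((-15 - 104)/64)*(696 + ((-15 - 104)/64)**2 + 697*((-15 - 104)/64)) + 1245536 = 2*((1/64)*(-119))*(696 + ((1/64)*(-119))**2 + 697*((1/64)*(-119))) + 1245536 = 2*(-119/64)*(696 + (-119/64)**2 + 697*(-119/64)) + 1245536 = 2*(-119/64)*(696 + 14161/4096 - 82943/64) + 1245536 = 2*(-119/64)*(-2443375/4096) + 1245536 = 290761625/131072 + 1245536 = 163545656217/131072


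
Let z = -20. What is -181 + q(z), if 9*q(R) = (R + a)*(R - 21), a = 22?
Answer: -1711/9 ≈ -190.11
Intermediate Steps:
q(R) = (-21 + R)*(22 + R)/9 (q(R) = ((R + 22)*(R - 21))/9 = ((22 + R)*(-21 + R))/9 = ((-21 + R)*(22 + R))/9 = (-21 + R)*(22 + R)/9)
-181 + q(z) = -181 + (-154/3 + (1/9)*(-20) + (1/9)*(-20)**2) = -181 + (-154/3 - 20/9 + (1/9)*400) = -181 + (-154/3 - 20/9 + 400/9) = -181 - 82/9 = -1711/9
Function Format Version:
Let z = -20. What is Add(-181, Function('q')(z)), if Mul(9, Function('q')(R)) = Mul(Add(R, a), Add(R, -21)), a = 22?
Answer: Rational(-1711, 9) ≈ -190.11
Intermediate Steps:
Function('q')(R) = Mul(Rational(1, 9), Add(-21, R), Add(22, R)) (Function('q')(R) = Mul(Rational(1, 9), Mul(Add(R, 22), Add(R, -21))) = Mul(Rational(1, 9), Mul(Add(22, R), Add(-21, R))) = Mul(Rational(1, 9), Mul(Add(-21, R), Add(22, R))) = Mul(Rational(1, 9), Add(-21, R), Add(22, R)))
Add(-181, Function('q')(z)) = Add(-181, Add(Rational(-154, 3), Mul(Rational(1, 9), -20), Mul(Rational(1, 9), Pow(-20, 2)))) = Add(-181, Add(Rational(-154, 3), Rational(-20, 9), Mul(Rational(1, 9), 400))) = Add(-181, Add(Rational(-154, 3), Rational(-20, 9), Rational(400, 9))) = Add(-181, Rational(-82, 9)) = Rational(-1711, 9)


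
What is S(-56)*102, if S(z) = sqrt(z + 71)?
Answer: 102*sqrt(15) ≈ 395.04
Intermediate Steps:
S(z) = sqrt(71 + z)
S(-56)*102 = sqrt(71 - 56)*102 = sqrt(15)*102 = 102*sqrt(15)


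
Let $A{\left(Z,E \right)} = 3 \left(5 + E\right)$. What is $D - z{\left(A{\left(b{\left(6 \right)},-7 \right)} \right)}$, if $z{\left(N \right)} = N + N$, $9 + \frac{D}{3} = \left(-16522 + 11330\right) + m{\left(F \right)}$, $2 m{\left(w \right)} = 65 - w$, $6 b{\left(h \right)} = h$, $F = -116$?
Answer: $- \frac{30639}{2} \approx -15320.0$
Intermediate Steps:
$b{\left(h \right)} = \frac{h}{6}$
$A{\left(Z,E \right)} = 15 + 3 E$
$m{\left(w \right)} = \frac{65}{2} - \frac{w}{2}$ ($m{\left(w \right)} = \frac{65 - w}{2} = \frac{65}{2} - \frac{w}{2}$)
$D = - \frac{30663}{2}$ ($D = -27 + 3 \left(\left(-16522 + 11330\right) + \left(\frac{65}{2} - -58\right)\right) = -27 + 3 \left(-5192 + \left(\frac{65}{2} + 58\right)\right) = -27 + 3 \left(-5192 + \frac{181}{2}\right) = -27 + 3 \left(- \frac{10203}{2}\right) = -27 - \frac{30609}{2} = - \frac{30663}{2} \approx -15332.0$)
$z{\left(N \right)} = 2 N$
$D - z{\left(A{\left(b{\left(6 \right)},-7 \right)} \right)} = - \frac{30663}{2} - 2 \left(15 + 3 \left(-7\right)\right) = - \frac{30663}{2} - 2 \left(15 - 21\right) = - \frac{30663}{2} - 2 \left(-6\right) = - \frac{30663}{2} - -12 = - \frac{30663}{2} + 12 = - \frac{30639}{2}$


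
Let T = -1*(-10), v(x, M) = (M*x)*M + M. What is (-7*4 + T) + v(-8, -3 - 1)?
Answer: -150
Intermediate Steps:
v(x, M) = M + x*M² (v(x, M) = x*M² + M = M + x*M²)
T = 10
(-7*4 + T) + v(-8, -3 - 1) = (-7*4 + 10) + (-3 - 1)*(1 + (-3 - 1)*(-8)) = (-28 + 10) - 4*(1 - 4*(-8)) = -18 - 4*(1 + 32) = -18 - 4*33 = -18 - 132 = -150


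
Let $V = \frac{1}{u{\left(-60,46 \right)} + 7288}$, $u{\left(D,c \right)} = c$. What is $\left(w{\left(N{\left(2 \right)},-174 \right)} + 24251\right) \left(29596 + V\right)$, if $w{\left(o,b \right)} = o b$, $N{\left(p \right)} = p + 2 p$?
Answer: $\frac{5037243307455}{7334} \approx 6.8683 \cdot 10^{8}$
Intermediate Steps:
$N{\left(p \right)} = 3 p$
$w{\left(o,b \right)} = b o$
$V = \frac{1}{7334}$ ($V = \frac{1}{46 + 7288} = \frac{1}{7334} \approx 0.00013635$)
$\left(w{\left(N{\left(2 \right)},-174 \right)} + 24251\right) \left(29596 + V\right) = \left(- 174 \cdot 3 \cdot 2 + 24251\right) \left(29596 + \frac{1}{7334}\right) = \left(\left(-174\right) 6 + 24251\right) \frac{217057065}{7334} = \left(-1044 + 24251\right) \frac{217057065}{7334} = 23207 \cdot \frac{217057065}{7334} = \frac{5037243307455}{7334}$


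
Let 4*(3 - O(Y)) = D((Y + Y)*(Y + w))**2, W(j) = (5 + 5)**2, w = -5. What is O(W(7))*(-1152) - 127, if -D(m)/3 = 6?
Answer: 89729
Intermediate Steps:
W(j) = 100 (W(j) = 10**2 = 100)
D(m) = -18 (D(m) = -3*6 = -18)
O(Y) = -78 (O(Y) = 3 - 1/4*(-18)**2 = 3 - 1/4*324 = 3 - 81 = -78)
O(W(7))*(-1152) - 127 = -78*(-1152) - 127 = 89856 - 127 = 89729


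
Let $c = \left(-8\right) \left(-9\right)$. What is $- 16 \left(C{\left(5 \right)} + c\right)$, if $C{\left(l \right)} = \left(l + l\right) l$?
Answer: $-1952$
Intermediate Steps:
$C{\left(l \right)} = 2 l^{2}$ ($C{\left(l \right)} = 2 l l = 2 l^{2}$)
$c = 72$
$- 16 \left(C{\left(5 \right)} + c\right) = - 16 \left(2 \cdot 5^{2} + 72\right) = - 16 \left(2 \cdot 25 + 72\right) = - 16 \left(50 + 72\right) = \left(-16\right) 122 = -1952$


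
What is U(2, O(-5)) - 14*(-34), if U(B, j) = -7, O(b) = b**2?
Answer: 469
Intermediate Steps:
U(2, O(-5)) - 14*(-34) = -7 - 14*(-34) = -7 + 476 = 469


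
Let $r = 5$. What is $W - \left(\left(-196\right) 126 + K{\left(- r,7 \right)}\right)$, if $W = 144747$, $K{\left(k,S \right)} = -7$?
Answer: $169450$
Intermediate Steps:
$W - \left(\left(-196\right) 126 + K{\left(- r,7 \right)}\right) = 144747 - \left(\left(-196\right) 126 - 7\right) = 144747 - \left(-24696 - 7\right) = 144747 - -24703 = 144747 + 24703 = 169450$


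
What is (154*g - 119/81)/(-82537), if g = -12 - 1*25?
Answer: 65951/955071 ≈ 0.069054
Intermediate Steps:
g = -37 (g = -12 - 25 = -37)
(154*g - 119/81)/(-82537) = (154*(-37) - 119/81)/(-82537) = (-5698 - 119*1/81)*(-1/82537) = (-5698 - 119/81)*(-1/82537) = -461657/81*(-1/82537) = 65951/955071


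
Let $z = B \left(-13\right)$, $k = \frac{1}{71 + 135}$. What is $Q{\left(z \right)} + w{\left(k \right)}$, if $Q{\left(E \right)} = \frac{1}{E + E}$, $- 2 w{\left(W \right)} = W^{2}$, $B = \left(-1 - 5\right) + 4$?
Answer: $\frac{21205}{1103336} \approx 0.019219$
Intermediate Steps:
$k = \frac{1}{206} \approx 0.0048544$
$B = -2$ ($B = -6 + 4 = -2$)
$w{\left(W \right)} = - \frac{W^{2}}{2}$
$z = 26$ ($z = \left(-2\right) \left(-13\right) = 26$)
$Q{\left(E \right)} = \frac{1}{2 E}$
$Q{\left(z \right)} + w{\left(k \right)} = \frac{1}{2 \cdot 26} - \frac{1}{2 \cdot 42436} = \frac{1}{2} \cdot \frac{1}{26} - \frac{1}{84872} = \frac{1}{52} - \frac{1}{84872} = \frac{21205}{1103336}$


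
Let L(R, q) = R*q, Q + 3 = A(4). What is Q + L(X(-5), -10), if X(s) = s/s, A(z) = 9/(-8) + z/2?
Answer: -97/8 ≈ -12.125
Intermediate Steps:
A(z) = -9/8 + z/2 (A(z) = 9*(-1/8) + z*(1/2) = -9/8 + z/2)
X(s) = 1
Q = -17/8 (Q = -3 + (-9/8 + (1/2)*4) = -3 + (-9/8 + 2) = -3 + 7/8 = -17/8 ≈ -2.1250)
Q + L(X(-5), -10) = -17/8 + 1*(-10) = -17/8 - 10 = -97/8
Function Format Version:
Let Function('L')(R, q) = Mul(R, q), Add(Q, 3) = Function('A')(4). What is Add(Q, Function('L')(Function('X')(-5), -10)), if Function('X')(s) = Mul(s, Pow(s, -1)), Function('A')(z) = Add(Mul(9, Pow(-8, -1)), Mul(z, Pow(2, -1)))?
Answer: Rational(-97, 8) ≈ -12.125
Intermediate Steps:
Function('A')(z) = Add(Rational(-9, 8), Mul(Rational(1, 2), z)) (Function('A')(z) = Add(Mul(9, Rational(-1, 8)), Mul(z, Rational(1, 2))) = Add(Rational(-9, 8), Mul(Rational(1, 2), z)))
Function('X')(s) = 1
Q = Rational(-17, 8) (Q = Add(-3, Add(Rational(-9, 8), Mul(Rational(1, 2), 4))) = Add(-3, Add(Rational(-9, 8), 2)) = Add(-3, Rational(7, 8)) = Rational(-17, 8) ≈ -2.1250)
Add(Q, Function('L')(Function('X')(-5), -10)) = Add(Rational(-17, 8), Mul(1, -10)) = Add(Rational(-17, 8), -10) = Rational(-97, 8)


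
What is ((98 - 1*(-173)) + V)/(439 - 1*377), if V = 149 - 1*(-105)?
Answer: 525/62 ≈ 8.4677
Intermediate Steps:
V = 254 (V = 149 + 105 = 254)
((98 - 1*(-173)) + V)/(439 - 1*377) = ((98 - 1*(-173)) + 254)/(439 - 1*377) = ((98 + 173) + 254)/(439 - 377) = (271 + 254)/62 = 525*(1/62) = 525/62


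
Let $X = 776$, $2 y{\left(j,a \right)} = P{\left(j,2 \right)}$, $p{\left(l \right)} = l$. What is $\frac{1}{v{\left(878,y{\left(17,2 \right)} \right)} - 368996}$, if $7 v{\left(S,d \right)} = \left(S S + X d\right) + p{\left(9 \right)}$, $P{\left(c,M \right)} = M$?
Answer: $- \frac{7}{1811303} \approx -3.8646 \cdot 10^{-6}$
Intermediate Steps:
$y{\left(j,a \right)} = 1$ ($y{\left(j,a \right)} = \frac{1}{2} \cdot 2 = 1$)
$v{\left(S,d \right)} = \frac{9}{7} + \frac{S^{2}}{7} + \frac{776 d}{7}$ ($v{\left(S,d \right)} = \frac{\left(S S + 776 d\right) + 9}{7} = \frac{\left(S^{2} + 776 d\right) + 9}{7} = \frac{9 + S^{2} + 776 d}{7} = \frac{9}{7} + \frac{S^{2}}{7} + \frac{776 d}{7}$)
$\frac{1}{v{\left(878,y{\left(17,2 \right)} \right)} - 368996} = \frac{1}{\left(\frac{9}{7} + \frac{878^{2}}{7} + \frac{776}{7} \cdot 1\right) - 368996} = \frac{1}{\left(\frac{9}{7} + \frac{1}{7} \cdot 770884 + \frac{776}{7}\right) - 368996} = \frac{1}{\left(\frac{9}{7} + \frac{770884}{7} + \frac{776}{7}\right) - 368996} = \frac{1}{\frac{771669}{7} - 368996} = \frac{1}{- \frac{1811303}{7}} = - \frac{7}{1811303}$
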